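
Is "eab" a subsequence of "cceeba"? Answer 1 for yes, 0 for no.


Check if "eab" is a subsequence of "cceeba"
Greedy scan:
  Position 0 ('c'): no match needed
  Position 1 ('c'): no match needed
  Position 2 ('e'): matches sub[0] = 'e'
  Position 3 ('e'): no match needed
  Position 4 ('b'): no match needed
  Position 5 ('a'): matches sub[1] = 'a'
Only matched 2/3 characters => not a subsequence

0


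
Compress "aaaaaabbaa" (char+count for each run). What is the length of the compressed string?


Input: aaaaaabbaa
Runs:
  'a' x 6 => "a6"
  'b' x 2 => "b2"
  'a' x 2 => "a2"
Compressed: "a6b2a2"
Compressed length: 6

6


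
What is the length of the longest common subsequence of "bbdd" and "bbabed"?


LCS of "bbdd" and "bbabed"
DP table:
           b    b    a    b    e    d
      0    0    0    0    0    0    0
  b   0    1    1    1    1    1    1
  b   0    1    2    2    2    2    2
  d   0    1    2    2    2    2    3
  d   0    1    2    2    2    2    3
LCS length = dp[4][6] = 3

3


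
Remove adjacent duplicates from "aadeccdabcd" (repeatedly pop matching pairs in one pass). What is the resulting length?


Input: aadeccdabcd
Stack-based adjacent duplicate removal:
  Read 'a': push. Stack: a
  Read 'a': matches stack top 'a' => pop. Stack: (empty)
  Read 'd': push. Stack: d
  Read 'e': push. Stack: de
  Read 'c': push. Stack: dec
  Read 'c': matches stack top 'c' => pop. Stack: de
  Read 'd': push. Stack: ded
  Read 'a': push. Stack: deda
  Read 'b': push. Stack: dedab
  Read 'c': push. Stack: dedabc
  Read 'd': push. Stack: dedabcd
Final stack: "dedabcd" (length 7)

7


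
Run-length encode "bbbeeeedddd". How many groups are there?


Input: bbbeeeedddd
Scanning for consecutive runs:
  Group 1: 'b' x 3 (positions 0-2)
  Group 2: 'e' x 4 (positions 3-6)
  Group 3: 'd' x 4 (positions 7-10)
Total groups: 3

3


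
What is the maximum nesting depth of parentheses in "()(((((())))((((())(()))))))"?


Input: "()(((((())))((((())(()))))))"
Tracking depth:
  Position 0 '(': depth becomes 1
  Position 1 ')': depth becomes 0
  Position 2 '(': depth becomes 1
  Position 3 '(': depth becomes 2
  Position 4 '(': depth becomes 3
  Position 5 '(': depth becomes 4
  Position 6 '(': depth becomes 5
  Position 7 '(': depth becomes 6
  Position 8 ')': depth becomes 5
  Position 9 ')': depth becomes 4
  Position 10 ')': depth becomes 3
  Position 11 ')': depth becomes 2
  Position 12 '(': depth becomes 3
  Position 13 '(': depth becomes 4
  Position 14 '(': depth becomes 5
  Position 15 '(': depth becomes 6
  Position 16 '(': depth becomes 7
  Position 17 ')': depth becomes 6
  Position 18 ')': depth becomes 5
  Position 19 '(': depth becomes 6
  Position 20 '(': depth becomes 7
  Position 21 ')': depth becomes 6
  Position 22 ')': depth becomes 5
  Position 23 ')': depth becomes 4
  Position 24 ')': depth becomes 3
  Position 25 ')': depth becomes 2
  Position 26 ')': depth becomes 1
  Position 27 ')': depth becomes 0
Maximum depth reached: 7

7


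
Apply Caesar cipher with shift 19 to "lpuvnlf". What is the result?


Caesar cipher: shift "lpuvnlf" by 19
  'l' (pos 11) + 19 = pos 4 = 'e'
  'p' (pos 15) + 19 = pos 8 = 'i'
  'u' (pos 20) + 19 = pos 13 = 'n'
  'v' (pos 21) + 19 = pos 14 = 'o'
  'n' (pos 13) + 19 = pos 6 = 'g'
  'l' (pos 11) + 19 = pos 4 = 'e'
  'f' (pos 5) + 19 = pos 24 = 'y'
Result: einogey

einogey


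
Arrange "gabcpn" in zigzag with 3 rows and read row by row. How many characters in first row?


Zigzag "gabcpn" into 3 rows:
Placing characters:
  'g' => row 0
  'a' => row 1
  'b' => row 2
  'c' => row 1
  'p' => row 0
  'n' => row 1
Rows:
  Row 0: "gp"
  Row 1: "acn"
  Row 2: "b"
First row length: 2

2


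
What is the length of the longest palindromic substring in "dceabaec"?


Input: "dceabaec"
Checking substrings for palindromes:
  [1:8] "ceabaec" (len 7) => palindrome
  [2:7] "eabae" (len 5) => palindrome
  [3:6] "aba" (len 3) => palindrome
Longest palindromic substring: "ceabaec" with length 7

7


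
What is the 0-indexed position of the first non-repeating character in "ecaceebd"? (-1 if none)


Input: ecaceebd
Character frequencies:
  'a': 1
  'b': 1
  'c': 2
  'd': 1
  'e': 3
Scanning left to right for freq == 1:
  Position 0 ('e'): freq=3, skip
  Position 1 ('c'): freq=2, skip
  Position 2 ('a'): unique! => answer = 2

2


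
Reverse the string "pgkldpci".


Input: pgkldpci
Reading characters right to left:
  Position 7: 'i'
  Position 6: 'c'
  Position 5: 'p'
  Position 4: 'd'
  Position 3: 'l'
  Position 2: 'k'
  Position 1: 'g'
  Position 0: 'p'
Reversed: icpdlkgp

icpdlkgp


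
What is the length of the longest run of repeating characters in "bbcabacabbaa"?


Input: "bbcabacabbaa"
Scanning for longest run:
  Position 1 ('b'): continues run of 'b', length=2
  Position 2 ('c'): new char, reset run to 1
  Position 3 ('a'): new char, reset run to 1
  Position 4 ('b'): new char, reset run to 1
  Position 5 ('a'): new char, reset run to 1
  Position 6 ('c'): new char, reset run to 1
  Position 7 ('a'): new char, reset run to 1
  Position 8 ('b'): new char, reset run to 1
  Position 9 ('b'): continues run of 'b', length=2
  Position 10 ('a'): new char, reset run to 1
  Position 11 ('a'): continues run of 'a', length=2
Longest run: 'b' with length 2

2


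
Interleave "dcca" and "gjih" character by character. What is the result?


Interleaving "dcca" and "gjih":
  Position 0: 'd' from first, 'g' from second => "dg"
  Position 1: 'c' from first, 'j' from second => "cj"
  Position 2: 'c' from first, 'i' from second => "ci"
  Position 3: 'a' from first, 'h' from second => "ah"
Result: dgcjciah

dgcjciah


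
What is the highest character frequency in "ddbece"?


Input: ddbece
Character counts:
  'b': 1
  'c': 1
  'd': 2
  'e': 2
Maximum frequency: 2

2


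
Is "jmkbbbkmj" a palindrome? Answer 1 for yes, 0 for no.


Input: jmkbbbkmj
Reversed: jmkbbbkmj
  Compare pos 0 ('j') with pos 8 ('j'): match
  Compare pos 1 ('m') with pos 7 ('m'): match
  Compare pos 2 ('k') with pos 6 ('k'): match
  Compare pos 3 ('b') with pos 5 ('b'): match
Result: palindrome

1


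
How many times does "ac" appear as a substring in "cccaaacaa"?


Searching for "ac" in "cccaaacaa"
Scanning each position:
  Position 0: "cc" => no
  Position 1: "cc" => no
  Position 2: "ca" => no
  Position 3: "aa" => no
  Position 4: "aa" => no
  Position 5: "ac" => MATCH
  Position 6: "ca" => no
  Position 7: "aa" => no
Total occurrences: 1

1


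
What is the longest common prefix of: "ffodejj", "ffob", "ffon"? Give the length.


Words: ffodejj, ffob, ffon
  Position 0: all 'f' => match
  Position 1: all 'f' => match
  Position 2: all 'o' => match
  Position 3: ('d', 'b', 'n') => mismatch, stop
LCP = "ffo" (length 3)

3


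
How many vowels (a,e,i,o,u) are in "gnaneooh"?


Input: gnaneooh
Checking each character:
  'g' at position 0: consonant
  'n' at position 1: consonant
  'a' at position 2: vowel (running total: 1)
  'n' at position 3: consonant
  'e' at position 4: vowel (running total: 2)
  'o' at position 5: vowel (running total: 3)
  'o' at position 6: vowel (running total: 4)
  'h' at position 7: consonant
Total vowels: 4

4


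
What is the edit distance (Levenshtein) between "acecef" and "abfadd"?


Computing edit distance: "acecef" -> "abfadd"
DP table:
           a    b    f    a    d    d
      0    1    2    3    4    5    6
  a   1    0    1    2    3    4    5
  c   2    1    1    2    3    4    5
  e   3    2    2    2    3    4    5
  c   4    3    3    3    3    4    5
  e   5    4    4    4    4    4    5
  f   6    5    5    4    5    5    5
Edit distance = dp[6][6] = 5

5


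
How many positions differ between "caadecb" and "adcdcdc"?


Comparing "caadecb" and "adcdcdc" position by position:
  Position 0: 'c' vs 'a' => DIFFER
  Position 1: 'a' vs 'd' => DIFFER
  Position 2: 'a' vs 'c' => DIFFER
  Position 3: 'd' vs 'd' => same
  Position 4: 'e' vs 'c' => DIFFER
  Position 5: 'c' vs 'd' => DIFFER
  Position 6: 'b' vs 'c' => DIFFER
Positions that differ: 6

6


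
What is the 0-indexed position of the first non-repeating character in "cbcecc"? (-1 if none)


Input: cbcecc
Character frequencies:
  'b': 1
  'c': 4
  'e': 1
Scanning left to right for freq == 1:
  Position 0 ('c'): freq=4, skip
  Position 1 ('b'): unique! => answer = 1

1


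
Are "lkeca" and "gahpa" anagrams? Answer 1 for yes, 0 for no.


Strings: "lkeca", "gahpa"
Sorted first:  acekl
Sorted second: aaghp
Differ at position 1: 'c' vs 'a' => not anagrams

0


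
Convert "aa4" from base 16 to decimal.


Input: "aa4" in base 16
Positional expansion:
  Digit 'a' (value 10) x 16^2 = 2560
  Digit 'a' (value 10) x 16^1 = 160
  Digit '4' (value 4) x 16^0 = 4
Sum = 2724

2724


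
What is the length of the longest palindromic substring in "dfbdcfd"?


Input: "dfbdcfd"
Checking substrings for palindromes:
  No multi-char palindromic substrings found
Longest palindromic substring: "d" with length 1

1


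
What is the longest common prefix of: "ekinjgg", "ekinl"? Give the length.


Words: ekinjgg, ekinl
  Position 0: all 'e' => match
  Position 1: all 'k' => match
  Position 2: all 'i' => match
  Position 3: all 'n' => match
  Position 4: ('j', 'l') => mismatch, stop
LCP = "ekin" (length 4)

4


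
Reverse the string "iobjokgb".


Input: iobjokgb
Reading characters right to left:
  Position 7: 'b'
  Position 6: 'g'
  Position 5: 'k'
  Position 4: 'o'
  Position 3: 'j'
  Position 2: 'b'
  Position 1: 'o'
  Position 0: 'i'
Reversed: bgkojboi

bgkojboi


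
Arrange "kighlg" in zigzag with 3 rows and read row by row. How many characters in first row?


Zigzag "kighlg" into 3 rows:
Placing characters:
  'k' => row 0
  'i' => row 1
  'g' => row 2
  'h' => row 1
  'l' => row 0
  'g' => row 1
Rows:
  Row 0: "kl"
  Row 1: "ihg"
  Row 2: "g"
First row length: 2

2


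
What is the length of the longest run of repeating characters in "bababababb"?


Input: "bababababb"
Scanning for longest run:
  Position 1 ('a'): new char, reset run to 1
  Position 2 ('b'): new char, reset run to 1
  Position 3 ('a'): new char, reset run to 1
  Position 4 ('b'): new char, reset run to 1
  Position 5 ('a'): new char, reset run to 1
  Position 6 ('b'): new char, reset run to 1
  Position 7 ('a'): new char, reset run to 1
  Position 8 ('b'): new char, reset run to 1
  Position 9 ('b'): continues run of 'b', length=2
Longest run: 'b' with length 2

2


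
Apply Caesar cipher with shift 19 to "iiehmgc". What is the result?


Caesar cipher: shift "iiehmgc" by 19
  'i' (pos 8) + 19 = pos 1 = 'b'
  'i' (pos 8) + 19 = pos 1 = 'b'
  'e' (pos 4) + 19 = pos 23 = 'x'
  'h' (pos 7) + 19 = pos 0 = 'a'
  'm' (pos 12) + 19 = pos 5 = 'f'
  'g' (pos 6) + 19 = pos 25 = 'z'
  'c' (pos 2) + 19 = pos 21 = 'v'
Result: bbxafzv

bbxafzv


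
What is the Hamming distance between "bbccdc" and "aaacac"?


Comparing "bbccdc" and "aaacac" position by position:
  Position 0: 'b' vs 'a' => differ
  Position 1: 'b' vs 'a' => differ
  Position 2: 'c' vs 'a' => differ
  Position 3: 'c' vs 'c' => same
  Position 4: 'd' vs 'a' => differ
  Position 5: 'c' vs 'c' => same
Total differences (Hamming distance): 4

4


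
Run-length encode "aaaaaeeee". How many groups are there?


Input: aaaaaeeee
Scanning for consecutive runs:
  Group 1: 'a' x 5 (positions 0-4)
  Group 2: 'e' x 4 (positions 5-8)
Total groups: 2

2


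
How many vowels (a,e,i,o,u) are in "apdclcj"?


Input: apdclcj
Checking each character:
  'a' at position 0: vowel (running total: 1)
  'p' at position 1: consonant
  'd' at position 2: consonant
  'c' at position 3: consonant
  'l' at position 4: consonant
  'c' at position 5: consonant
  'j' at position 6: consonant
Total vowels: 1

1


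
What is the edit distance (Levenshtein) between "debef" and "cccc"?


Computing edit distance: "debef" -> "cccc"
DP table:
           c    c    c    c
      0    1    2    3    4
  d   1    1    2    3    4
  e   2    2    2    3    4
  b   3    3    3    3    4
  e   4    4    4    4    4
  f   5    5    5    5    5
Edit distance = dp[5][4] = 5

5


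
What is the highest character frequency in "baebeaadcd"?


Input: baebeaadcd
Character counts:
  'a': 3
  'b': 2
  'c': 1
  'd': 2
  'e': 2
Maximum frequency: 3

3


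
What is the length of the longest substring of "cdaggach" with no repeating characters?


Input: "cdaggach"
Sliding window (track last position of each char):
  Position 0 ('c'): window [0,0] length 1 -- new best
  Position 1 ('d'): window [0,1] length 2 -- new best
  Position 2 ('a'): window [0,2] length 3 -- new best
  Position 3 ('g'): window [0,3] length 4 -- new best
  Position 4 ('g'): repeat (last at 3), move window start to 4
  Position 4 ('g'): window [4,4] length 1
  Position 5 ('a'): window [4,5] length 2
  Position 6 ('c'): window [4,6] length 3
  Position 7 ('h'): window [4,7] length 4
Longest substring with no repeats: "cdag" with length 4

4


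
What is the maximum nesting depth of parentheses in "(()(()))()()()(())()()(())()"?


Input: "(()(()))()()()(())()()(())()"
Tracking depth:
  Position 0 '(': depth becomes 1
  Position 1 '(': depth becomes 2
  Position 2 ')': depth becomes 1
  Position 3 '(': depth becomes 2
  Position 4 '(': depth becomes 3
  Position 5 ')': depth becomes 2
  Position 6 ')': depth becomes 1
  Position 7 ')': depth becomes 0
  Position 8 '(': depth becomes 1
  Position 9 ')': depth becomes 0
  Position 10 '(': depth becomes 1
  Position 11 ')': depth becomes 0
  Position 12 '(': depth becomes 1
  Position 13 ')': depth becomes 0
  Position 14 '(': depth becomes 1
  Position 15 '(': depth becomes 2
  Position 16 ')': depth becomes 1
  Position 17 ')': depth becomes 0
  Position 18 '(': depth becomes 1
  Position 19 ')': depth becomes 0
  Position 20 '(': depth becomes 1
  Position 21 ')': depth becomes 0
  Position 22 '(': depth becomes 1
  Position 23 '(': depth becomes 2
  Position 24 ')': depth becomes 1
  Position 25 ')': depth becomes 0
  Position 26 '(': depth becomes 1
  Position 27 ')': depth becomes 0
Maximum depth reached: 3

3


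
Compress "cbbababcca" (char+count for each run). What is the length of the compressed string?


Input: cbbababcca
Runs:
  'c' x 1 => "c1"
  'b' x 2 => "b2"
  'a' x 1 => "a1"
  'b' x 1 => "b1"
  'a' x 1 => "a1"
  'b' x 1 => "b1"
  'c' x 2 => "c2"
  'a' x 1 => "a1"
Compressed: "c1b2a1b1a1b1c2a1"
Compressed length: 16

16


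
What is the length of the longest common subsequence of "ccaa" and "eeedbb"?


LCS of "ccaa" and "eeedbb"
DP table:
           e    e    e    d    b    b
      0    0    0    0    0    0    0
  c   0    0    0    0    0    0    0
  c   0    0    0    0    0    0    0
  a   0    0    0    0    0    0    0
  a   0    0    0    0    0    0    0
LCS length = dp[4][6] = 0

0


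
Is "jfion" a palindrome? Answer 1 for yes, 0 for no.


Input: jfion
Reversed: noifj
  Compare pos 0 ('j') with pos 4 ('n'): MISMATCH
  Compare pos 1 ('f') with pos 3 ('o'): MISMATCH
Result: not a palindrome

0


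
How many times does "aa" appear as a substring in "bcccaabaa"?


Searching for "aa" in "bcccaabaa"
Scanning each position:
  Position 0: "bc" => no
  Position 1: "cc" => no
  Position 2: "cc" => no
  Position 3: "ca" => no
  Position 4: "aa" => MATCH
  Position 5: "ab" => no
  Position 6: "ba" => no
  Position 7: "aa" => MATCH
Total occurrences: 2

2


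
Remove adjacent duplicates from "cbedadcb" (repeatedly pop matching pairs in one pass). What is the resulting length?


Input: cbedadcb
Stack-based adjacent duplicate removal:
  Read 'c': push. Stack: c
  Read 'b': push. Stack: cb
  Read 'e': push. Stack: cbe
  Read 'd': push. Stack: cbed
  Read 'a': push. Stack: cbeda
  Read 'd': push. Stack: cbedad
  Read 'c': push. Stack: cbedadc
  Read 'b': push. Stack: cbedadcb
Final stack: "cbedadcb" (length 8)

8


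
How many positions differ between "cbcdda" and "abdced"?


Comparing "cbcdda" and "abdced" position by position:
  Position 0: 'c' vs 'a' => DIFFER
  Position 1: 'b' vs 'b' => same
  Position 2: 'c' vs 'd' => DIFFER
  Position 3: 'd' vs 'c' => DIFFER
  Position 4: 'd' vs 'e' => DIFFER
  Position 5: 'a' vs 'd' => DIFFER
Positions that differ: 5

5


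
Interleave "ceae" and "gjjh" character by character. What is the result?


Interleaving "ceae" and "gjjh":
  Position 0: 'c' from first, 'g' from second => "cg"
  Position 1: 'e' from first, 'j' from second => "ej"
  Position 2: 'a' from first, 'j' from second => "aj"
  Position 3: 'e' from first, 'h' from second => "eh"
Result: cgejajeh

cgejajeh


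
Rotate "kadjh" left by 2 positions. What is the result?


Input: "kadjh", rotate left by 2
First 2 characters: "ka"
Remaining characters: "djh"
Concatenate remaining + first: "djh" + "ka" = "djhka"

djhka


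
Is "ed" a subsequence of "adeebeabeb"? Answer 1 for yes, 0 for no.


Check if "ed" is a subsequence of "adeebeabeb"
Greedy scan:
  Position 0 ('a'): no match needed
  Position 1 ('d'): no match needed
  Position 2 ('e'): matches sub[0] = 'e'
  Position 3 ('e'): no match needed
  Position 4 ('b'): no match needed
  Position 5 ('e'): no match needed
  Position 6 ('a'): no match needed
  Position 7 ('b'): no match needed
  Position 8 ('e'): no match needed
  Position 9 ('b'): no match needed
Only matched 1/2 characters => not a subsequence

0


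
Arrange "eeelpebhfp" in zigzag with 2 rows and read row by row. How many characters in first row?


Zigzag "eeelpebhfp" into 2 rows:
Placing characters:
  'e' => row 0
  'e' => row 1
  'e' => row 0
  'l' => row 1
  'p' => row 0
  'e' => row 1
  'b' => row 0
  'h' => row 1
  'f' => row 0
  'p' => row 1
Rows:
  Row 0: "eepbf"
  Row 1: "elehp"
First row length: 5

5


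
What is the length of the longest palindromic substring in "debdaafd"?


Input: "debdaafd"
Checking substrings for palindromes:
  [4:6] "aa" (len 2) => palindrome
Longest palindromic substring: "aa" with length 2

2


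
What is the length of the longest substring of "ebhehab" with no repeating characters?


Input: "ebhehab"
Sliding window (track last position of each char):
  Position 0 ('e'): window [0,0] length 1 -- new best
  Position 1 ('b'): window [0,1] length 2 -- new best
  Position 2 ('h'): window [0,2] length 3 -- new best
  Position 3 ('e'): repeat (last at 0), move window start to 1
  Position 3 ('e'): window [1,3] length 3
  Position 4 ('h'): repeat (last at 2), move window start to 3
  Position 4 ('h'): window [3,4] length 2
  Position 5 ('a'): window [3,5] length 3
  Position 6 ('b'): window [3,6] length 4 -- new best
Longest substring with no repeats: "ehab" with length 4

4


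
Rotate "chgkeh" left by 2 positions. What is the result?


Input: "chgkeh", rotate left by 2
First 2 characters: "ch"
Remaining characters: "gkeh"
Concatenate remaining + first: "gkeh" + "ch" = "gkehch"

gkehch


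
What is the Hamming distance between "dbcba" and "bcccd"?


Comparing "dbcba" and "bcccd" position by position:
  Position 0: 'd' vs 'b' => differ
  Position 1: 'b' vs 'c' => differ
  Position 2: 'c' vs 'c' => same
  Position 3: 'b' vs 'c' => differ
  Position 4: 'a' vs 'd' => differ
Total differences (Hamming distance): 4

4


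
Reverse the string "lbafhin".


Input: lbafhin
Reading characters right to left:
  Position 6: 'n'
  Position 5: 'i'
  Position 4: 'h'
  Position 3: 'f'
  Position 2: 'a'
  Position 1: 'b'
  Position 0: 'l'
Reversed: nihfabl

nihfabl


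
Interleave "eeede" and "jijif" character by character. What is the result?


Interleaving "eeede" and "jijif":
  Position 0: 'e' from first, 'j' from second => "ej"
  Position 1: 'e' from first, 'i' from second => "ei"
  Position 2: 'e' from first, 'j' from second => "ej"
  Position 3: 'd' from first, 'i' from second => "di"
  Position 4: 'e' from first, 'f' from second => "ef"
Result: ejeiejdief

ejeiejdief


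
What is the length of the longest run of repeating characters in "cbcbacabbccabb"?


Input: "cbcbacabbccabb"
Scanning for longest run:
  Position 1 ('b'): new char, reset run to 1
  Position 2 ('c'): new char, reset run to 1
  Position 3 ('b'): new char, reset run to 1
  Position 4 ('a'): new char, reset run to 1
  Position 5 ('c'): new char, reset run to 1
  Position 6 ('a'): new char, reset run to 1
  Position 7 ('b'): new char, reset run to 1
  Position 8 ('b'): continues run of 'b', length=2
  Position 9 ('c'): new char, reset run to 1
  Position 10 ('c'): continues run of 'c', length=2
  Position 11 ('a'): new char, reset run to 1
  Position 12 ('b'): new char, reset run to 1
  Position 13 ('b'): continues run of 'b', length=2
Longest run: 'b' with length 2

2


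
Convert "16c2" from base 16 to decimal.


Input: "16c2" in base 16
Positional expansion:
  Digit '1' (value 1) x 16^3 = 4096
  Digit '6' (value 6) x 16^2 = 1536
  Digit 'c' (value 12) x 16^1 = 192
  Digit '2' (value 2) x 16^0 = 2
Sum = 5826

5826


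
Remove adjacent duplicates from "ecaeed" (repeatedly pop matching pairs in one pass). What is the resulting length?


Input: ecaeed
Stack-based adjacent duplicate removal:
  Read 'e': push. Stack: e
  Read 'c': push. Stack: ec
  Read 'a': push. Stack: eca
  Read 'e': push. Stack: ecae
  Read 'e': matches stack top 'e' => pop. Stack: eca
  Read 'd': push. Stack: ecad
Final stack: "ecad" (length 4)

4


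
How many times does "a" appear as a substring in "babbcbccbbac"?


Searching for "a" in "babbcbccbbac"
Scanning each position:
  Position 0: "b" => no
  Position 1: "a" => MATCH
  Position 2: "b" => no
  Position 3: "b" => no
  Position 4: "c" => no
  Position 5: "b" => no
  Position 6: "c" => no
  Position 7: "c" => no
  Position 8: "b" => no
  Position 9: "b" => no
  Position 10: "a" => MATCH
  Position 11: "c" => no
Total occurrences: 2

2


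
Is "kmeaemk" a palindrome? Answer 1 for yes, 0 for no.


Input: kmeaemk
Reversed: kmeaemk
  Compare pos 0 ('k') with pos 6 ('k'): match
  Compare pos 1 ('m') with pos 5 ('m'): match
  Compare pos 2 ('e') with pos 4 ('e'): match
Result: palindrome

1


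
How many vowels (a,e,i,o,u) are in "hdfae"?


Input: hdfae
Checking each character:
  'h' at position 0: consonant
  'd' at position 1: consonant
  'f' at position 2: consonant
  'a' at position 3: vowel (running total: 1)
  'e' at position 4: vowel (running total: 2)
Total vowels: 2

2


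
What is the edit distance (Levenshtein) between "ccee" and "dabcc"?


Computing edit distance: "ccee" -> "dabcc"
DP table:
           d    a    b    c    c
      0    1    2    3    4    5
  c   1    1    2    3    3    4
  c   2    2    2    3    3    3
  e   3    3    3    3    4    4
  e   4    4    4    4    4    5
Edit distance = dp[4][5] = 5

5


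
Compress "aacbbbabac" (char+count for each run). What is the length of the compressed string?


Input: aacbbbabac
Runs:
  'a' x 2 => "a2"
  'c' x 1 => "c1"
  'b' x 3 => "b3"
  'a' x 1 => "a1"
  'b' x 1 => "b1"
  'a' x 1 => "a1"
  'c' x 1 => "c1"
Compressed: "a2c1b3a1b1a1c1"
Compressed length: 14

14


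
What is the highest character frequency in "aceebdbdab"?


Input: aceebdbdab
Character counts:
  'a': 2
  'b': 3
  'c': 1
  'd': 2
  'e': 2
Maximum frequency: 3

3


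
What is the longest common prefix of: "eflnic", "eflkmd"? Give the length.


Words: eflnic, eflkmd
  Position 0: all 'e' => match
  Position 1: all 'f' => match
  Position 2: all 'l' => match
  Position 3: ('n', 'k') => mismatch, stop
LCP = "efl" (length 3)

3


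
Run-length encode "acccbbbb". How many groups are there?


Input: acccbbbb
Scanning for consecutive runs:
  Group 1: 'a' x 1 (positions 0-0)
  Group 2: 'c' x 3 (positions 1-3)
  Group 3: 'b' x 4 (positions 4-7)
Total groups: 3

3


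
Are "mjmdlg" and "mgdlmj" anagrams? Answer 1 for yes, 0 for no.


Strings: "mjmdlg", "mgdlmj"
Sorted first:  dgjlmm
Sorted second: dgjlmm
Sorted forms match => anagrams

1


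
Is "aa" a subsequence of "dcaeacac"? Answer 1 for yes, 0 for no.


Check if "aa" is a subsequence of "dcaeacac"
Greedy scan:
  Position 0 ('d'): no match needed
  Position 1 ('c'): no match needed
  Position 2 ('a'): matches sub[0] = 'a'
  Position 3 ('e'): no match needed
  Position 4 ('a'): matches sub[1] = 'a'
  Position 5 ('c'): no match needed
  Position 6 ('a'): no match needed
  Position 7 ('c'): no match needed
All 2 characters matched => is a subsequence

1


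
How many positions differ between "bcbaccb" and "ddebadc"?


Comparing "bcbaccb" and "ddebadc" position by position:
  Position 0: 'b' vs 'd' => DIFFER
  Position 1: 'c' vs 'd' => DIFFER
  Position 2: 'b' vs 'e' => DIFFER
  Position 3: 'a' vs 'b' => DIFFER
  Position 4: 'c' vs 'a' => DIFFER
  Position 5: 'c' vs 'd' => DIFFER
  Position 6: 'b' vs 'c' => DIFFER
Positions that differ: 7

7


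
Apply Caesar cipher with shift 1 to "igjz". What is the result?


Caesar cipher: shift "igjz" by 1
  'i' (pos 8) + 1 = pos 9 = 'j'
  'g' (pos 6) + 1 = pos 7 = 'h'
  'j' (pos 9) + 1 = pos 10 = 'k'
  'z' (pos 25) + 1 = pos 0 = 'a'
Result: jhka

jhka


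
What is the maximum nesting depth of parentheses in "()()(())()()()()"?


Input: "()()(())()()()()"
Tracking depth:
  Position 0 '(': depth becomes 1
  Position 1 ')': depth becomes 0
  Position 2 '(': depth becomes 1
  Position 3 ')': depth becomes 0
  Position 4 '(': depth becomes 1
  Position 5 '(': depth becomes 2
  Position 6 ')': depth becomes 1
  Position 7 ')': depth becomes 0
  Position 8 '(': depth becomes 1
  Position 9 ')': depth becomes 0
  Position 10 '(': depth becomes 1
  Position 11 ')': depth becomes 0
  Position 12 '(': depth becomes 1
  Position 13 ')': depth becomes 0
  Position 14 '(': depth becomes 1
  Position 15 ')': depth becomes 0
Maximum depth reached: 2

2


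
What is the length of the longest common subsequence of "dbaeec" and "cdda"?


LCS of "dbaeec" and "cdda"
DP table:
           c    d    d    a
      0    0    0    0    0
  d   0    0    1    1    1
  b   0    0    1    1    1
  a   0    0    1    1    2
  e   0    0    1    1    2
  e   0    0    1    1    2
  c   0    1    1    1    2
LCS length = dp[6][4] = 2

2


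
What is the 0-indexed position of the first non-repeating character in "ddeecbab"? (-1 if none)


Input: ddeecbab
Character frequencies:
  'a': 1
  'b': 2
  'c': 1
  'd': 2
  'e': 2
Scanning left to right for freq == 1:
  Position 0 ('d'): freq=2, skip
  Position 1 ('d'): freq=2, skip
  Position 2 ('e'): freq=2, skip
  Position 3 ('e'): freq=2, skip
  Position 4 ('c'): unique! => answer = 4

4


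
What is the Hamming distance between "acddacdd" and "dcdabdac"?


Comparing "acddacdd" and "dcdabdac" position by position:
  Position 0: 'a' vs 'd' => differ
  Position 1: 'c' vs 'c' => same
  Position 2: 'd' vs 'd' => same
  Position 3: 'd' vs 'a' => differ
  Position 4: 'a' vs 'b' => differ
  Position 5: 'c' vs 'd' => differ
  Position 6: 'd' vs 'a' => differ
  Position 7: 'd' vs 'c' => differ
Total differences (Hamming distance): 6

6


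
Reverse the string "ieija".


Input: ieija
Reading characters right to left:
  Position 4: 'a'
  Position 3: 'j'
  Position 2: 'i'
  Position 1: 'e'
  Position 0: 'i'
Reversed: ajiei

ajiei


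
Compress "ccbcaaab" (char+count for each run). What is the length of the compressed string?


Input: ccbcaaab
Runs:
  'c' x 2 => "c2"
  'b' x 1 => "b1"
  'c' x 1 => "c1"
  'a' x 3 => "a3"
  'b' x 1 => "b1"
Compressed: "c2b1c1a3b1"
Compressed length: 10

10


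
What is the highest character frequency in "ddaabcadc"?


Input: ddaabcadc
Character counts:
  'a': 3
  'b': 1
  'c': 2
  'd': 3
Maximum frequency: 3

3


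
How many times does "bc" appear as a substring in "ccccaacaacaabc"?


Searching for "bc" in "ccccaacaacaabc"
Scanning each position:
  Position 0: "cc" => no
  Position 1: "cc" => no
  Position 2: "cc" => no
  Position 3: "ca" => no
  Position 4: "aa" => no
  Position 5: "ac" => no
  Position 6: "ca" => no
  Position 7: "aa" => no
  Position 8: "ac" => no
  Position 9: "ca" => no
  Position 10: "aa" => no
  Position 11: "ab" => no
  Position 12: "bc" => MATCH
Total occurrences: 1

1


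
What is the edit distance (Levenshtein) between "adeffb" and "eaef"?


Computing edit distance: "adeffb" -> "eaef"
DP table:
           e    a    e    f
      0    1    2    3    4
  a   1    1    1    2    3
  d   2    2    2    2    3
  e   3    2    3    2    3
  f   4    3    3    3    2
  f   5    4    4    4    3
  b   6    5    5    5    4
Edit distance = dp[6][4] = 4

4


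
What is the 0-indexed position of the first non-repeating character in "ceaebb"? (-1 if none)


Input: ceaebb
Character frequencies:
  'a': 1
  'b': 2
  'c': 1
  'e': 2
Scanning left to right for freq == 1:
  Position 0 ('c'): unique! => answer = 0

0


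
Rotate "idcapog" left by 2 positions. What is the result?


Input: "idcapog", rotate left by 2
First 2 characters: "id"
Remaining characters: "capog"
Concatenate remaining + first: "capog" + "id" = "capogid"

capogid


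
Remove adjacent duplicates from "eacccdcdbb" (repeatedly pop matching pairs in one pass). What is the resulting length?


Input: eacccdcdbb
Stack-based adjacent duplicate removal:
  Read 'e': push. Stack: e
  Read 'a': push. Stack: ea
  Read 'c': push. Stack: eac
  Read 'c': matches stack top 'c' => pop. Stack: ea
  Read 'c': push. Stack: eac
  Read 'd': push. Stack: eacd
  Read 'c': push. Stack: eacdc
  Read 'd': push. Stack: eacdcd
  Read 'b': push. Stack: eacdcdb
  Read 'b': matches stack top 'b' => pop. Stack: eacdcd
Final stack: "eacdcd" (length 6)

6


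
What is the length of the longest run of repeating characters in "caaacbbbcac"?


Input: "caaacbbbcac"
Scanning for longest run:
  Position 1 ('a'): new char, reset run to 1
  Position 2 ('a'): continues run of 'a', length=2
  Position 3 ('a'): continues run of 'a', length=3
  Position 4 ('c'): new char, reset run to 1
  Position 5 ('b'): new char, reset run to 1
  Position 6 ('b'): continues run of 'b', length=2
  Position 7 ('b'): continues run of 'b', length=3
  Position 8 ('c'): new char, reset run to 1
  Position 9 ('a'): new char, reset run to 1
  Position 10 ('c'): new char, reset run to 1
Longest run: 'a' with length 3

3


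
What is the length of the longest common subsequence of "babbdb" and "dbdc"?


LCS of "babbdb" and "dbdc"
DP table:
           d    b    d    c
      0    0    0    0    0
  b   0    0    1    1    1
  a   0    0    1    1    1
  b   0    0    1    1    1
  b   0    0    1    1    1
  d   0    1    1    2    2
  b   0    1    2    2    2
LCS length = dp[6][4] = 2

2


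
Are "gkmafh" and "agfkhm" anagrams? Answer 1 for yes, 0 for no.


Strings: "gkmafh", "agfkhm"
Sorted first:  afghkm
Sorted second: afghkm
Sorted forms match => anagrams

1


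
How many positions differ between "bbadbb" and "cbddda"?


Comparing "bbadbb" and "cbddda" position by position:
  Position 0: 'b' vs 'c' => DIFFER
  Position 1: 'b' vs 'b' => same
  Position 2: 'a' vs 'd' => DIFFER
  Position 3: 'd' vs 'd' => same
  Position 4: 'b' vs 'd' => DIFFER
  Position 5: 'b' vs 'a' => DIFFER
Positions that differ: 4

4


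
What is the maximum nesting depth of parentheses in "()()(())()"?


Input: "()()(())()"
Tracking depth:
  Position 0 '(': depth becomes 1
  Position 1 ')': depth becomes 0
  Position 2 '(': depth becomes 1
  Position 3 ')': depth becomes 0
  Position 4 '(': depth becomes 1
  Position 5 '(': depth becomes 2
  Position 6 ')': depth becomes 1
  Position 7 ')': depth becomes 0
  Position 8 '(': depth becomes 1
  Position 9 ')': depth becomes 0
Maximum depth reached: 2

2


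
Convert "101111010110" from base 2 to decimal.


Input: "101111010110" in base 2
Positional expansion:
  Digit '1' (value 1) x 2^11 = 2048
  Digit '0' (value 0) x 2^10 = 0
  Digit '1' (value 1) x 2^9 = 512
  Digit '1' (value 1) x 2^8 = 256
  Digit '1' (value 1) x 2^7 = 128
  Digit '1' (value 1) x 2^6 = 64
  Digit '0' (value 0) x 2^5 = 0
  Digit '1' (value 1) x 2^4 = 16
  Digit '0' (value 0) x 2^3 = 0
  Digit '1' (value 1) x 2^2 = 4
  Digit '1' (value 1) x 2^1 = 2
  Digit '0' (value 0) x 2^0 = 0
Sum = 3030

3030


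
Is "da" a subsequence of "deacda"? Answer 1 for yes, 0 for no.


Check if "da" is a subsequence of "deacda"
Greedy scan:
  Position 0 ('d'): matches sub[0] = 'd'
  Position 1 ('e'): no match needed
  Position 2 ('a'): matches sub[1] = 'a'
  Position 3 ('c'): no match needed
  Position 4 ('d'): no match needed
  Position 5 ('a'): no match needed
All 2 characters matched => is a subsequence

1


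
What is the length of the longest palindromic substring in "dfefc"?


Input: "dfefc"
Checking substrings for palindromes:
  [1:4] "fef" (len 3) => palindrome
Longest palindromic substring: "fef" with length 3

3


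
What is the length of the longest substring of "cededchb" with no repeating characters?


Input: "cededchb"
Sliding window (track last position of each char):
  Position 0 ('c'): window [0,0] length 1 -- new best
  Position 1 ('e'): window [0,1] length 2 -- new best
  Position 2 ('d'): window [0,2] length 3 -- new best
  Position 3 ('e'): repeat (last at 1), move window start to 2
  Position 3 ('e'): window [2,3] length 2
  Position 4 ('d'): repeat (last at 2), move window start to 3
  Position 4 ('d'): window [3,4] length 2
  Position 5 ('c'): window [3,5] length 3
  Position 6 ('h'): window [3,6] length 4 -- new best
  Position 7 ('b'): window [3,7] length 5 -- new best
Longest substring with no repeats: "edchb" with length 5

5


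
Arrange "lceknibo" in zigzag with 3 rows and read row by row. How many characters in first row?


Zigzag "lceknibo" into 3 rows:
Placing characters:
  'l' => row 0
  'c' => row 1
  'e' => row 2
  'k' => row 1
  'n' => row 0
  'i' => row 1
  'b' => row 2
  'o' => row 1
Rows:
  Row 0: "ln"
  Row 1: "ckio"
  Row 2: "eb"
First row length: 2

2


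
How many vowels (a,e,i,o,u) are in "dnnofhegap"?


Input: dnnofhegap
Checking each character:
  'd' at position 0: consonant
  'n' at position 1: consonant
  'n' at position 2: consonant
  'o' at position 3: vowel (running total: 1)
  'f' at position 4: consonant
  'h' at position 5: consonant
  'e' at position 6: vowel (running total: 2)
  'g' at position 7: consonant
  'a' at position 8: vowel (running total: 3)
  'p' at position 9: consonant
Total vowels: 3

3


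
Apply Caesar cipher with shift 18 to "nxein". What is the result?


Caesar cipher: shift "nxein" by 18
  'n' (pos 13) + 18 = pos 5 = 'f'
  'x' (pos 23) + 18 = pos 15 = 'p'
  'e' (pos 4) + 18 = pos 22 = 'w'
  'i' (pos 8) + 18 = pos 0 = 'a'
  'n' (pos 13) + 18 = pos 5 = 'f'
Result: fpwaf

fpwaf


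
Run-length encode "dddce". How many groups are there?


Input: dddce
Scanning for consecutive runs:
  Group 1: 'd' x 3 (positions 0-2)
  Group 2: 'c' x 1 (positions 3-3)
  Group 3: 'e' x 1 (positions 4-4)
Total groups: 3

3


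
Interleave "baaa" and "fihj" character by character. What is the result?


Interleaving "baaa" and "fihj":
  Position 0: 'b' from first, 'f' from second => "bf"
  Position 1: 'a' from first, 'i' from second => "ai"
  Position 2: 'a' from first, 'h' from second => "ah"
  Position 3: 'a' from first, 'j' from second => "aj"
Result: bfaiahaj

bfaiahaj


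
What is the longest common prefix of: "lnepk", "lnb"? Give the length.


Words: lnepk, lnb
  Position 0: all 'l' => match
  Position 1: all 'n' => match
  Position 2: ('e', 'b') => mismatch, stop
LCP = "ln" (length 2)

2


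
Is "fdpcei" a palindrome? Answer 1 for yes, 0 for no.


Input: fdpcei
Reversed: iecpdf
  Compare pos 0 ('f') with pos 5 ('i'): MISMATCH
  Compare pos 1 ('d') with pos 4 ('e'): MISMATCH
  Compare pos 2 ('p') with pos 3 ('c'): MISMATCH
Result: not a palindrome

0


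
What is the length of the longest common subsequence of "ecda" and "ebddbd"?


LCS of "ecda" and "ebddbd"
DP table:
           e    b    d    d    b    d
      0    0    0    0    0    0    0
  e   0    1    1    1    1    1    1
  c   0    1    1    1    1    1    1
  d   0    1    1    2    2    2    2
  a   0    1    1    2    2    2    2
LCS length = dp[4][6] = 2

2


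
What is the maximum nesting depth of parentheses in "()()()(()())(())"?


Input: "()()()(()())(())"
Tracking depth:
  Position 0 '(': depth becomes 1
  Position 1 ')': depth becomes 0
  Position 2 '(': depth becomes 1
  Position 3 ')': depth becomes 0
  Position 4 '(': depth becomes 1
  Position 5 ')': depth becomes 0
  Position 6 '(': depth becomes 1
  Position 7 '(': depth becomes 2
  Position 8 ')': depth becomes 1
  Position 9 '(': depth becomes 2
  Position 10 ')': depth becomes 1
  Position 11 ')': depth becomes 0
  Position 12 '(': depth becomes 1
  Position 13 '(': depth becomes 2
  Position 14 ')': depth becomes 1
  Position 15 ')': depth becomes 0
Maximum depth reached: 2

2


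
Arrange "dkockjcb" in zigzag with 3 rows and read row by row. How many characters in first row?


Zigzag "dkockjcb" into 3 rows:
Placing characters:
  'd' => row 0
  'k' => row 1
  'o' => row 2
  'c' => row 1
  'k' => row 0
  'j' => row 1
  'c' => row 2
  'b' => row 1
Rows:
  Row 0: "dk"
  Row 1: "kcjb"
  Row 2: "oc"
First row length: 2

2


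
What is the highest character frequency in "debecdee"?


Input: debecdee
Character counts:
  'b': 1
  'c': 1
  'd': 2
  'e': 4
Maximum frequency: 4

4


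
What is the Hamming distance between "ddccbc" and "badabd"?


Comparing "ddccbc" and "badabd" position by position:
  Position 0: 'd' vs 'b' => differ
  Position 1: 'd' vs 'a' => differ
  Position 2: 'c' vs 'd' => differ
  Position 3: 'c' vs 'a' => differ
  Position 4: 'b' vs 'b' => same
  Position 5: 'c' vs 'd' => differ
Total differences (Hamming distance): 5

5


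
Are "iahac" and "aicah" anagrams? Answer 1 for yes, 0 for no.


Strings: "iahac", "aicah"
Sorted first:  aachi
Sorted second: aachi
Sorted forms match => anagrams

1


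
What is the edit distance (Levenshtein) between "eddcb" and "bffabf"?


Computing edit distance: "eddcb" -> "bffabf"
DP table:
           b    f    f    a    b    f
      0    1    2    3    4    5    6
  e   1    1    2    3    4    5    6
  d   2    2    2    3    4    5    6
  d   3    3    3    3    4    5    6
  c   4    4    4    4    4    5    6
  b   5    4    5    5    5    4    5
Edit distance = dp[5][6] = 5

5


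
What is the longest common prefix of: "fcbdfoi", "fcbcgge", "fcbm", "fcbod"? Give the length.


Words: fcbdfoi, fcbcgge, fcbm, fcbod
  Position 0: all 'f' => match
  Position 1: all 'c' => match
  Position 2: all 'b' => match
  Position 3: ('d', 'c', 'm', 'o') => mismatch, stop
LCP = "fcb" (length 3)

3


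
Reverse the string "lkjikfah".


Input: lkjikfah
Reading characters right to left:
  Position 7: 'h'
  Position 6: 'a'
  Position 5: 'f'
  Position 4: 'k'
  Position 3: 'i'
  Position 2: 'j'
  Position 1: 'k'
  Position 0: 'l'
Reversed: hafkijkl

hafkijkl


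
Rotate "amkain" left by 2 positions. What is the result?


Input: "amkain", rotate left by 2
First 2 characters: "am"
Remaining characters: "kain"
Concatenate remaining + first: "kain" + "am" = "kainam"

kainam


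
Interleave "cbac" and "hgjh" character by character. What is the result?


Interleaving "cbac" and "hgjh":
  Position 0: 'c' from first, 'h' from second => "ch"
  Position 1: 'b' from first, 'g' from second => "bg"
  Position 2: 'a' from first, 'j' from second => "aj"
  Position 3: 'c' from first, 'h' from second => "ch"
Result: chbgajch

chbgajch


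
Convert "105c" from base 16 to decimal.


Input: "105c" in base 16
Positional expansion:
  Digit '1' (value 1) x 16^3 = 4096
  Digit '0' (value 0) x 16^2 = 0
  Digit '5' (value 5) x 16^1 = 80
  Digit 'c' (value 12) x 16^0 = 12
Sum = 4188

4188


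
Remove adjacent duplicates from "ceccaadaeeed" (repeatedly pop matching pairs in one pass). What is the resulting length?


Input: ceccaadaeeed
Stack-based adjacent duplicate removal:
  Read 'c': push. Stack: c
  Read 'e': push. Stack: ce
  Read 'c': push. Stack: cec
  Read 'c': matches stack top 'c' => pop. Stack: ce
  Read 'a': push. Stack: cea
  Read 'a': matches stack top 'a' => pop. Stack: ce
  Read 'd': push. Stack: ced
  Read 'a': push. Stack: ceda
  Read 'e': push. Stack: cedae
  Read 'e': matches stack top 'e' => pop. Stack: ceda
  Read 'e': push. Stack: cedae
  Read 'd': push. Stack: cedaed
Final stack: "cedaed" (length 6)

6
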